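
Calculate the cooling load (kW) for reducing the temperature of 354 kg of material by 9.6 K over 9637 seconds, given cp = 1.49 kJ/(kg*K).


Q = m * cp * dT / t
Q = 354 * 1.49 * 9.6 / 9637
Q = 0.525 kW

0.525


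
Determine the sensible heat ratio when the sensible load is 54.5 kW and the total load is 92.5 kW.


SHR = Q_sensible / Q_total
SHR = 54.5 / 92.5
SHR = 0.589

0.589


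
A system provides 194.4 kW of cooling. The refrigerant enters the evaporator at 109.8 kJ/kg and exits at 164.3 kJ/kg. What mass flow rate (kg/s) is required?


dh = 164.3 - 109.8 = 54.5 kJ/kg
m_dot = Q / dh = 194.4 / 54.5 = 3.567 kg/s

3.567


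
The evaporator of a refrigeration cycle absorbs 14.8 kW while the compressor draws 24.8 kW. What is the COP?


COP = Q_evap / W
COP = 14.8 / 24.8
COP = 0.597

0.597


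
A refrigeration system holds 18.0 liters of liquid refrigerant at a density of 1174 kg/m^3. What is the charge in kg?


Charge = V * rho / 1000
Charge = 18.0 * 1174 / 1000
Charge = 21.13 kg

21.13


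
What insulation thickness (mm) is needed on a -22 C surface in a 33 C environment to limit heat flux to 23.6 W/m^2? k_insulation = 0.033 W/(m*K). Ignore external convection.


dT = 33 - (-22) = 55 K
thickness = k * dT / q_max * 1000
thickness = 0.033 * 55 / 23.6 * 1000
thickness = 76.9 mm

76.9


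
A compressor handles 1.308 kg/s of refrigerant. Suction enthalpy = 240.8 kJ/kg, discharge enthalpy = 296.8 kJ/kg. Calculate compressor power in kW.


dh = 296.8 - 240.8 = 56.0 kJ/kg
W = m_dot * dh = 1.308 * 56.0 = 73.25 kW

73.25


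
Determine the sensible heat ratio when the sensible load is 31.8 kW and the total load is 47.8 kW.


SHR = Q_sensible / Q_total
SHR = 31.8 / 47.8
SHR = 0.665

0.665


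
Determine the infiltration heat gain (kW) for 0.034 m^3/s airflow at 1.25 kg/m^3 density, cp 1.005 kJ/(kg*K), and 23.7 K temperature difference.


Q = V_dot * rho * cp * dT
Q = 0.034 * 1.25 * 1.005 * 23.7
Q = 1.012 kW

1.012


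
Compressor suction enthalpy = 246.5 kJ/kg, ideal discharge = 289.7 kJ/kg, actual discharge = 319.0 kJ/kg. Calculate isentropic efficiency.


dh_ideal = 289.7 - 246.5 = 43.2 kJ/kg
dh_actual = 319.0 - 246.5 = 72.5 kJ/kg
eta_s = dh_ideal / dh_actual = 43.2 / 72.5
eta_s = 0.5959

0.5959


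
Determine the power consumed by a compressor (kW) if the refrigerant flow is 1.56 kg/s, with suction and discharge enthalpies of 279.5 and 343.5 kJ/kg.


dh = 343.5 - 279.5 = 64.0 kJ/kg
W = m_dot * dh = 1.56 * 64.0 = 99.84 kW

99.84


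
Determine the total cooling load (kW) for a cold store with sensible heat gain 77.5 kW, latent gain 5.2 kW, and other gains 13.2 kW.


Q_total = Q_s + Q_l + Q_misc
Q_total = 77.5 + 5.2 + 13.2
Q_total = 95.9 kW

95.9


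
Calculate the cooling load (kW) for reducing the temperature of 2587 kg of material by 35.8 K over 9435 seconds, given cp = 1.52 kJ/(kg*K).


Q = m * cp * dT / t
Q = 2587 * 1.52 * 35.8 / 9435
Q = 14.92 kW

14.92


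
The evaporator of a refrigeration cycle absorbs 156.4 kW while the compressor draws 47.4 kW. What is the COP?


COP = Q_evap / W
COP = 156.4 / 47.4
COP = 3.3

3.3


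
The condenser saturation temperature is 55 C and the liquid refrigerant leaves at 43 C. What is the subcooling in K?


Subcooling = T_cond - T_liquid
Subcooling = 55 - 43
Subcooling = 12 K

12


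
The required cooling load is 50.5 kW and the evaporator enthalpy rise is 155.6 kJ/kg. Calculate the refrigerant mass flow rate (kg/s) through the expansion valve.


m_dot = Q / dh
m_dot = 50.5 / 155.6
m_dot = 0.3246 kg/s

0.3246


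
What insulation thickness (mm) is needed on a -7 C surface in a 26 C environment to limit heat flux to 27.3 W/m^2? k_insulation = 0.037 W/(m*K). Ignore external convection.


dT = 26 - (-7) = 33 K
thickness = k * dT / q_max * 1000
thickness = 0.037 * 33 / 27.3 * 1000
thickness = 44.7 mm

44.7


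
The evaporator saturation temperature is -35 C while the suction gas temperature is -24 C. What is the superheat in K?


Superheat = T_suction - T_evap
Superheat = -24 - (-35)
Superheat = 11 K

11


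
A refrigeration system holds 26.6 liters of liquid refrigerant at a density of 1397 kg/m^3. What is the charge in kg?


Charge = V * rho / 1000
Charge = 26.6 * 1397 / 1000
Charge = 37.16 kg

37.16


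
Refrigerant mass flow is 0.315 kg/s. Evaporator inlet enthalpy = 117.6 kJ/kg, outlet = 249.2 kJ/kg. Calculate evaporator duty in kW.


dh = 249.2 - 117.6 = 131.6 kJ/kg
Q_evap = m_dot * dh = 0.315 * 131.6
Q_evap = 41.45 kW

41.45


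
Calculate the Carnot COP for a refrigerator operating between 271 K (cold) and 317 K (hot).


dT = 317 - 271 = 46 K
COP_carnot = T_cold / dT = 271 / 46
COP_carnot = 5.891

5.891


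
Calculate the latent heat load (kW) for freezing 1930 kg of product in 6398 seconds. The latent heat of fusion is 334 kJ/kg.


Q_lat = m * h_fg / t
Q_lat = 1930 * 334 / 6398
Q_lat = 100.75 kW

100.75


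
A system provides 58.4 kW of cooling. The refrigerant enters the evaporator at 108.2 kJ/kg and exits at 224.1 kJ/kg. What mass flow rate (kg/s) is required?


dh = 224.1 - 108.2 = 115.9 kJ/kg
m_dot = Q / dh = 58.4 / 115.9 = 0.5039 kg/s

0.5039


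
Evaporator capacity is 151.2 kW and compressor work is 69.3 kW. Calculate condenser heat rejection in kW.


Q_cond = Q_evap + W
Q_cond = 151.2 + 69.3
Q_cond = 220.5 kW

220.5


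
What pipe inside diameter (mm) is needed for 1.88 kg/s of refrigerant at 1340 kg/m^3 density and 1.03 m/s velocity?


A = m_dot / (rho * v) = 1.88 / (1340 * 1.03) = 0.001362121432 m^2
d = sqrt(4*A/pi) * 1000
d = 41.6 mm

41.6


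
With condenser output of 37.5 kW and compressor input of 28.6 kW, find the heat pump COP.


COP_hp = Q_cond / W
COP_hp = 37.5 / 28.6
COP_hp = 1.311

1.311


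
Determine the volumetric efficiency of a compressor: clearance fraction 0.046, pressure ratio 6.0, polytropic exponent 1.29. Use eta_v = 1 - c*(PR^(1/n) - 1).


PR^(1/n) = 6.0^(1/1.29) = 4.0106801
eta_v = 1 - 0.046 * (4.0106801 - 1)
eta_v = 0.8615

0.8615


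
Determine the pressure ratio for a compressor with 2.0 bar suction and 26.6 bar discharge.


PR = P_high / P_low
PR = 26.6 / 2.0
PR = 13.3

13.3


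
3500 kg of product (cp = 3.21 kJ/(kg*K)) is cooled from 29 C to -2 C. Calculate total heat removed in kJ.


dT = 29 - (-2) = 31 K
Q = m * cp * dT = 3500 * 3.21 * 31
Q = 348285 kJ

348285


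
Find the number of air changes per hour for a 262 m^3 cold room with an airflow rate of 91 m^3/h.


ACH = flow / volume
ACH = 91 / 262
ACH = 0.347

0.347


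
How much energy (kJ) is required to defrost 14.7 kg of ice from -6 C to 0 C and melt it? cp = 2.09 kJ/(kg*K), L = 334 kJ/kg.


Sensible heat = cp * dT = 2.09 * 6 = 12.54 kJ/kg
Total per kg = 12.54 + 334 = 346.54 kJ/kg
Q = m * total = 14.7 * 346.54
Q = 5094.1 kJ

5094.1


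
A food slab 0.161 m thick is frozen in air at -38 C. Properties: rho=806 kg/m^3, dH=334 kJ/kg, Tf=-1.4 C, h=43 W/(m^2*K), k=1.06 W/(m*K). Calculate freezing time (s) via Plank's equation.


dT = -1.4 - (-38) = 36.6 K
term1 = a/(2h) = 0.161/(2*43) = 0.001872093023
term2 = a^2/(8k) = 0.161^2/(8*1.06) = 0.003056721698
t = rho*dH*1000/dT * (term1 + term2)
t = 806*334*1000/36.6 * (0.001872093023 + 0.003056721698)
t = 36253 s

36253


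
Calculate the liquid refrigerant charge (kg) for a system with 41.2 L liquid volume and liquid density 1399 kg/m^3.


Charge = V * rho / 1000
Charge = 41.2 * 1399 / 1000
Charge = 57.64 kg

57.64


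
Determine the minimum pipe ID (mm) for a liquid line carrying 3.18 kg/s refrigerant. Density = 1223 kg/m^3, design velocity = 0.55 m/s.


A = m_dot / (rho * v) = 3.18 / (1223 * 0.55) = 0.004727570059 m^2
d = sqrt(4*A/pi) * 1000
d = 77.6 mm

77.6


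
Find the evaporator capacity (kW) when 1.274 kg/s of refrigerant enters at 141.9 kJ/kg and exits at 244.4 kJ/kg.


dh = 244.4 - 141.9 = 102.5 kJ/kg
Q_evap = m_dot * dh = 1.274 * 102.5
Q_evap = 130.59 kW

130.59


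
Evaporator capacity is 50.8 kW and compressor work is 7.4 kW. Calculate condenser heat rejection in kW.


Q_cond = Q_evap + W
Q_cond = 50.8 + 7.4
Q_cond = 58.2 kW

58.2


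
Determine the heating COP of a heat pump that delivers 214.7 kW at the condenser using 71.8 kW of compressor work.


COP_hp = Q_cond / W
COP_hp = 214.7 / 71.8
COP_hp = 2.99

2.99


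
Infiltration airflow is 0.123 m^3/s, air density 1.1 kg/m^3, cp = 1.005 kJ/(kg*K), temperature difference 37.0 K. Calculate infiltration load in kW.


Q = V_dot * rho * cp * dT
Q = 0.123 * 1.1 * 1.005 * 37.0
Q = 5.031 kW

5.031


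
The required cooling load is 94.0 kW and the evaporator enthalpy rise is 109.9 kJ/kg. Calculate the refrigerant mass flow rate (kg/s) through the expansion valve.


m_dot = Q / dh
m_dot = 94.0 / 109.9
m_dot = 0.8553 kg/s

0.8553


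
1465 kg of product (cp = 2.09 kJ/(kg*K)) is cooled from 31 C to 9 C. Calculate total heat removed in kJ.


dT = 31 - (9) = 22 K
Q = m * cp * dT = 1465 * 2.09 * 22
Q = 67361 kJ

67361


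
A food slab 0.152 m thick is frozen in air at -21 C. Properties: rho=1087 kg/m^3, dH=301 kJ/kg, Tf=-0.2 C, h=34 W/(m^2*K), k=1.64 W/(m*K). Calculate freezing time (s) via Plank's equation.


dT = -0.2 - (-21) = 20.8 K
term1 = a/(2h) = 0.152/(2*34) = 0.002235294118
term2 = a^2/(8k) = 0.152^2/(8*1.64) = 0.00176097561
t = rho*dH*1000/dT * (term1 + term2)
t = 1087*301*1000/20.8 * (0.002235294118 + 0.00176097561)
t = 62862 s

62862


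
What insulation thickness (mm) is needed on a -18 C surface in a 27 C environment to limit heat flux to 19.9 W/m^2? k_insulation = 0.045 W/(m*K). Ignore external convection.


dT = 27 - (-18) = 45 K
thickness = k * dT / q_max * 1000
thickness = 0.045 * 45 / 19.9 * 1000
thickness = 101.8 mm

101.8


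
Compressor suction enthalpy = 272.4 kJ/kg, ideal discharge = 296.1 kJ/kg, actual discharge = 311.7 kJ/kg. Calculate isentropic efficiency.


dh_ideal = 296.1 - 272.4 = 23.7 kJ/kg
dh_actual = 311.7 - 272.4 = 39.3 kJ/kg
eta_s = dh_ideal / dh_actual = 23.7 / 39.3
eta_s = 0.6031

0.6031


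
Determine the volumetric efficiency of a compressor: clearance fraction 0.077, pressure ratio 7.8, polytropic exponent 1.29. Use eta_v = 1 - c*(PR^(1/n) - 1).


PR^(1/n) = 7.8^(1/1.29) = 4.9152567
eta_v = 1 - 0.077 * (4.9152567 - 1)
eta_v = 0.6985

0.6985


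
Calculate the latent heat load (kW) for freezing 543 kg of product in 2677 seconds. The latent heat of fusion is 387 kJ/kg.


Q_lat = m * h_fg / t
Q_lat = 543 * 387 / 2677
Q_lat = 78.5 kW

78.5


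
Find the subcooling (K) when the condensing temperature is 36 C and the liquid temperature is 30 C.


Subcooling = T_cond - T_liquid
Subcooling = 36 - 30
Subcooling = 6 K

6


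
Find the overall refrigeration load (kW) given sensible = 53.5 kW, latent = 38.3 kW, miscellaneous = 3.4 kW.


Q_total = Q_s + Q_l + Q_misc
Q_total = 53.5 + 38.3 + 3.4
Q_total = 95.2 kW

95.2


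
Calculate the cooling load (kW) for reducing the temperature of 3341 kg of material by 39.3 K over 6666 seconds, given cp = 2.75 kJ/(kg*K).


Q = m * cp * dT / t
Q = 3341 * 2.75 * 39.3 / 6666
Q = 54.167 kW

54.167


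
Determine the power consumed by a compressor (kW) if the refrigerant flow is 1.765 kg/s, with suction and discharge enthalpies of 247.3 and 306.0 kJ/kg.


dh = 306.0 - 247.3 = 58.7 kJ/kg
W = m_dot * dh = 1.765 * 58.7 = 103.61 kW

103.61


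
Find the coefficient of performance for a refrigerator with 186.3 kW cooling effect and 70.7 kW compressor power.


COP = Q_evap / W
COP = 186.3 / 70.7
COP = 2.635

2.635


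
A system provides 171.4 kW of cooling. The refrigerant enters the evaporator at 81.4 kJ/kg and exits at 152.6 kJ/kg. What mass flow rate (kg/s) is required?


dh = 152.6 - 81.4 = 71.2 kJ/kg
m_dot = Q / dh = 171.4 / 71.2 = 2.4073 kg/s

2.4073


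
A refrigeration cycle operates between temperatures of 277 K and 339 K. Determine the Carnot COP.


dT = 339 - 277 = 62 K
COP_carnot = T_cold / dT = 277 / 62
COP_carnot = 4.468

4.468


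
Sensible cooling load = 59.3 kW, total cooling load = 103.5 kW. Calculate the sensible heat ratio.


SHR = Q_sensible / Q_total
SHR = 59.3 / 103.5
SHR = 0.573

0.573


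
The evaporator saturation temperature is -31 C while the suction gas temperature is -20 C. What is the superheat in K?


Superheat = T_suction - T_evap
Superheat = -20 - (-31)
Superheat = 11 K

11


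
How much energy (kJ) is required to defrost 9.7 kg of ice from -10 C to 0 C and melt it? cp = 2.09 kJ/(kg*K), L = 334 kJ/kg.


Sensible heat = cp * dT = 2.09 * 10 = 20.9 kJ/kg
Total per kg = 20.9 + 334 = 354.9 kJ/kg
Q = m * total = 9.7 * 354.9
Q = 3442.5 kJ

3442.5


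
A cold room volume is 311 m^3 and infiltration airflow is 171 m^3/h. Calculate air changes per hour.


ACH = flow / volume
ACH = 171 / 311
ACH = 0.55

0.55


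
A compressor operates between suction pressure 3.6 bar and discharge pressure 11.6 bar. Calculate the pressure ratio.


PR = P_high / P_low
PR = 11.6 / 3.6
PR = 3.222

3.222


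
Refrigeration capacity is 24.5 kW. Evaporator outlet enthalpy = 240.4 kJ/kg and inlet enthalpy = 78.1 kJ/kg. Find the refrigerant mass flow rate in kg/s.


dh = 240.4 - 78.1 = 162.3 kJ/kg
m_dot = Q / dh = 24.5 / 162.3 = 0.151 kg/s

0.151


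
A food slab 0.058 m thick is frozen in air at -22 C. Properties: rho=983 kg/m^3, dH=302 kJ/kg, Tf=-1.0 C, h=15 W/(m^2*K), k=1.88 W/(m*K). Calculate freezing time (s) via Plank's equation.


dT = -1.0 - (-22) = 21.0 K
term1 = a/(2h) = 0.058/(2*15) = 0.001933333333
term2 = a^2/(8k) = 0.058^2/(8*1.88) = 0.0002236702128
t = rho*dH*1000/dT * (term1 + term2)
t = 983*302*1000/21.0 * (0.001933333333 + 0.0002236702128)
t = 30492 s

30492


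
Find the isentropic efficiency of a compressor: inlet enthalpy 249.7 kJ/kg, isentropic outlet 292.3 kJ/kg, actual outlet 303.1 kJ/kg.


dh_ideal = 292.3 - 249.7 = 42.6 kJ/kg
dh_actual = 303.1 - 249.7 = 53.4 kJ/kg
eta_s = dh_ideal / dh_actual = 42.6 / 53.4
eta_s = 0.7978

0.7978


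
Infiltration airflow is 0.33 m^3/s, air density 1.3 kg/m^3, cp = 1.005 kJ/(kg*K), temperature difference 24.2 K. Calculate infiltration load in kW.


Q = V_dot * rho * cp * dT
Q = 0.33 * 1.3 * 1.005 * 24.2
Q = 10.434 kW

10.434


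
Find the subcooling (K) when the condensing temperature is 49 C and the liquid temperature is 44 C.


Subcooling = T_cond - T_liquid
Subcooling = 49 - 44
Subcooling = 5 K

5


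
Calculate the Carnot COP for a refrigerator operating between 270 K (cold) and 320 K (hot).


dT = 320 - 270 = 50 K
COP_carnot = T_cold / dT = 270 / 50
COP_carnot = 5.4

5.4


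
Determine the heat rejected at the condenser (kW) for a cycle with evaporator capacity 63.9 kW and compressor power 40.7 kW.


Q_cond = Q_evap + W
Q_cond = 63.9 + 40.7
Q_cond = 104.6 kW

104.6


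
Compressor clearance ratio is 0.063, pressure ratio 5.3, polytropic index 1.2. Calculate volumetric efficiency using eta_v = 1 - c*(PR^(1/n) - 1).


PR^(1/n) = 5.3^(1/1.2) = 4.01386928
eta_v = 1 - 0.063 * (4.01386928 - 1)
eta_v = 0.8101

0.8101


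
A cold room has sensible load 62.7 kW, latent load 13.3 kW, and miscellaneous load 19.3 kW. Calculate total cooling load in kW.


Q_total = Q_s + Q_l + Q_misc
Q_total = 62.7 + 13.3 + 19.3
Q_total = 95.3 kW

95.3


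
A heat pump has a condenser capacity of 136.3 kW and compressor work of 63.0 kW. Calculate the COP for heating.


COP_hp = Q_cond / W
COP_hp = 136.3 / 63.0
COP_hp = 2.163

2.163


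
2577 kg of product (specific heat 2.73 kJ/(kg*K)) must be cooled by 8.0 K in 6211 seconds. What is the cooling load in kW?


Q = m * cp * dT / t
Q = 2577 * 2.73 * 8.0 / 6211
Q = 9.062 kW

9.062


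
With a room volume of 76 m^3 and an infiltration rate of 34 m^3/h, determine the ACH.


ACH = flow / volume
ACH = 34 / 76
ACH = 0.447

0.447


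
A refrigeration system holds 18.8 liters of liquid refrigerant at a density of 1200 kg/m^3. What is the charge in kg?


Charge = V * rho / 1000
Charge = 18.8 * 1200 / 1000
Charge = 22.56 kg

22.56


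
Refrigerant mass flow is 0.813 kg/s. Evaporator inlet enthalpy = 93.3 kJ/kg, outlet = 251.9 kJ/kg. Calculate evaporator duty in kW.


dh = 251.9 - 93.3 = 158.6 kJ/kg
Q_evap = m_dot * dh = 0.813 * 158.6
Q_evap = 128.94 kW

128.94


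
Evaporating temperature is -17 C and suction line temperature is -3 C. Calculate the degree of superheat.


Superheat = T_suction - T_evap
Superheat = -3 - (-17)
Superheat = 14 K

14


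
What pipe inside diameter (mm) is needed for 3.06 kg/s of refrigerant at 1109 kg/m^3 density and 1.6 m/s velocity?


A = m_dot / (rho * v) = 3.06 / (1109 * 1.6) = 0.001724526601 m^2
d = sqrt(4*A/pi) * 1000
d = 46.9 mm

46.9


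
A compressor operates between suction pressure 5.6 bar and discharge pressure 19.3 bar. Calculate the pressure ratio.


PR = P_high / P_low
PR = 19.3 / 5.6
PR = 3.446

3.446


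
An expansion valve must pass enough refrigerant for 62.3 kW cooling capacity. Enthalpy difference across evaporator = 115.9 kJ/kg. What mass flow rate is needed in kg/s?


m_dot = Q / dh
m_dot = 62.3 / 115.9
m_dot = 0.5375 kg/s

0.5375


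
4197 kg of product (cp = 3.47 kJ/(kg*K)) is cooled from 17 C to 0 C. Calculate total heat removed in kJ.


dT = 17 - (0) = 17 K
Q = m * cp * dT = 4197 * 3.47 * 17
Q = 247581 kJ

247581


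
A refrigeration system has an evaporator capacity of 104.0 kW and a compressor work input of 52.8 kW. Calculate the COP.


COP = Q_evap / W
COP = 104.0 / 52.8
COP = 1.97

1.97


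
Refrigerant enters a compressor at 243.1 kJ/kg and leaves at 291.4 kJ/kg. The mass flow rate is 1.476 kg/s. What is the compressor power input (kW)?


dh = 291.4 - 243.1 = 48.3 kJ/kg
W = m_dot * dh = 1.476 * 48.3 = 71.29 kW

71.29


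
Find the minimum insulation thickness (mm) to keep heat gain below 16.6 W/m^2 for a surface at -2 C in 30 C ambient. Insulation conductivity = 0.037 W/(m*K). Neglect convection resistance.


dT = 30 - (-2) = 32 K
thickness = k * dT / q_max * 1000
thickness = 0.037 * 32 / 16.6 * 1000
thickness = 71.3 mm

71.3


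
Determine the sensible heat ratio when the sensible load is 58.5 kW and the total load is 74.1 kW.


SHR = Q_sensible / Q_total
SHR = 58.5 / 74.1
SHR = 0.789

0.789


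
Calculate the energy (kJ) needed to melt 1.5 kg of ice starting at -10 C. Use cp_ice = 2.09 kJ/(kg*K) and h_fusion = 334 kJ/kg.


Sensible heat = cp * dT = 2.09 * 10 = 20.9 kJ/kg
Total per kg = 20.9 + 334 = 354.9 kJ/kg
Q = m * total = 1.5 * 354.9
Q = 532.4 kJ

532.4


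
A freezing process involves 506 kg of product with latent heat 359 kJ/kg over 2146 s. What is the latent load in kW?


Q_lat = m * h_fg / t
Q_lat = 506 * 359 / 2146
Q_lat = 84.65 kW

84.65


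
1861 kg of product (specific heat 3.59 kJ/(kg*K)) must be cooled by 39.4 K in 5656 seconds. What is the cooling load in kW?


Q = m * cp * dT / t
Q = 1861 * 3.59 * 39.4 / 5656
Q = 46.54 kW

46.54


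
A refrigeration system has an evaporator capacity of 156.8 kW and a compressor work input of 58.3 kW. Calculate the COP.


COP = Q_evap / W
COP = 156.8 / 58.3
COP = 2.69

2.69


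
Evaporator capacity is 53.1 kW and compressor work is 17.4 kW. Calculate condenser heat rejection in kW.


Q_cond = Q_evap + W
Q_cond = 53.1 + 17.4
Q_cond = 70.5 kW

70.5


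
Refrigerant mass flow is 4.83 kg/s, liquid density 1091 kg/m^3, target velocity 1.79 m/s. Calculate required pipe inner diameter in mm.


A = m_dot / (rho * v) = 4.83 / (1091 * 1.79) = 0.002473257582 m^2
d = sqrt(4*A/pi) * 1000
d = 56.1 mm

56.1


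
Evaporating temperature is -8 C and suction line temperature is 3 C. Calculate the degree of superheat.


Superheat = T_suction - T_evap
Superheat = 3 - (-8)
Superheat = 11 K

11


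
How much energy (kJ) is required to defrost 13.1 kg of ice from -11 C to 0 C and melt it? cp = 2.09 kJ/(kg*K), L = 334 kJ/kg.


Sensible heat = cp * dT = 2.09 * 11 = 22.99 kJ/kg
Total per kg = 22.99 + 334 = 356.99 kJ/kg
Q = m * total = 13.1 * 356.99
Q = 4676.6 kJ

4676.6


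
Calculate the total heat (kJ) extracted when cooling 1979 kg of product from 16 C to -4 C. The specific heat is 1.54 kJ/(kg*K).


dT = 16 - (-4) = 20 K
Q = m * cp * dT = 1979 * 1.54 * 20
Q = 60953 kJ

60953


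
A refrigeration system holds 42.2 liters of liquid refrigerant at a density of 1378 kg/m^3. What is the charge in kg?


Charge = V * rho / 1000
Charge = 42.2 * 1378 / 1000
Charge = 58.15 kg

58.15


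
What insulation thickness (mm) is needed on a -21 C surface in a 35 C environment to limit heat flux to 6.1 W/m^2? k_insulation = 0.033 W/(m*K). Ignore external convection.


dT = 35 - (-21) = 56 K
thickness = k * dT / q_max * 1000
thickness = 0.033 * 56 / 6.1 * 1000
thickness = 303.0 mm

303.0


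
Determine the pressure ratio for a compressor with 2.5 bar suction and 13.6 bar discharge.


PR = P_high / P_low
PR = 13.6 / 2.5
PR = 5.44

5.44


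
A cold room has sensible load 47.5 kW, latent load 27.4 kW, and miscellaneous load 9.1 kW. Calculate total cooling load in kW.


Q_total = Q_s + Q_l + Q_misc
Q_total = 47.5 + 27.4 + 9.1
Q_total = 84.0 kW

84.0


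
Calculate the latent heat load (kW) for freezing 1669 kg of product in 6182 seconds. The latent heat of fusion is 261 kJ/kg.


Q_lat = m * h_fg / t
Q_lat = 1669 * 261 / 6182
Q_lat = 70.46 kW

70.46


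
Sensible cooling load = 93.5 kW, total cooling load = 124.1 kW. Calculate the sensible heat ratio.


SHR = Q_sensible / Q_total
SHR = 93.5 / 124.1
SHR = 0.753

0.753


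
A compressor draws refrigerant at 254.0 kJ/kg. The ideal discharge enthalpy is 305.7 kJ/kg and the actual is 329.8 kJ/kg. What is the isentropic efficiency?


dh_ideal = 305.7 - 254.0 = 51.7 kJ/kg
dh_actual = 329.8 - 254.0 = 75.8 kJ/kg
eta_s = dh_ideal / dh_actual = 51.7 / 75.8
eta_s = 0.6821

0.6821


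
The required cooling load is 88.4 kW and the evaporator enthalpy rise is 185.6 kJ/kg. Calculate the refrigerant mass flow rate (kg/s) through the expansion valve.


m_dot = Q / dh
m_dot = 88.4 / 185.6
m_dot = 0.4763 kg/s

0.4763


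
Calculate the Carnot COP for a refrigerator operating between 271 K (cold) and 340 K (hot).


dT = 340 - 271 = 69 K
COP_carnot = T_cold / dT = 271 / 69
COP_carnot = 3.928

3.928


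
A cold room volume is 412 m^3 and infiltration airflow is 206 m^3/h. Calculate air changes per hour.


ACH = flow / volume
ACH = 206 / 412
ACH = 0.5

0.5


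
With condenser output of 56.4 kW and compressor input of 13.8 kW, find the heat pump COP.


COP_hp = Q_cond / W
COP_hp = 56.4 / 13.8
COP_hp = 4.087

4.087


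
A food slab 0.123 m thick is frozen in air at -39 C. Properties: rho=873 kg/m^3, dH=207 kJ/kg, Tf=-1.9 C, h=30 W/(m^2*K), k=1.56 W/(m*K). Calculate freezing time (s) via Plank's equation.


dT = -1.9 - (-39) = 37.1 K
term1 = a/(2h) = 0.123/(2*30) = 0.00205
term2 = a^2/(8k) = 0.123^2/(8*1.56) = 0.001212259615
t = rho*dH*1000/dT * (term1 + term2)
t = 873*207*1000/37.1 * (0.00205 + 0.001212259615)
t = 15890 s

15890


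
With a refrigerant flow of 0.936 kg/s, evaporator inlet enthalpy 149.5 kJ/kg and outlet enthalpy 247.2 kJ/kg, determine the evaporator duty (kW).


dh = 247.2 - 149.5 = 97.7 kJ/kg
Q_evap = m_dot * dh = 0.936 * 97.7
Q_evap = 91.45 kW

91.45


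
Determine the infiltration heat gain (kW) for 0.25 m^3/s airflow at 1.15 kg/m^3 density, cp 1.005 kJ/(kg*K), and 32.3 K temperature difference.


Q = V_dot * rho * cp * dT
Q = 0.25 * 1.15 * 1.005 * 32.3
Q = 9.333 kW

9.333


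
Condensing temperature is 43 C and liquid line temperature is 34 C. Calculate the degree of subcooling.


Subcooling = T_cond - T_liquid
Subcooling = 43 - 34
Subcooling = 9 K

9


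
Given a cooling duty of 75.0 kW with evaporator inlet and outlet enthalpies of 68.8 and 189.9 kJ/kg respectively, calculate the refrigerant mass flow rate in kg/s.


dh = 189.9 - 68.8 = 121.1 kJ/kg
m_dot = Q / dh = 75.0 / 121.1 = 0.6193 kg/s

0.6193


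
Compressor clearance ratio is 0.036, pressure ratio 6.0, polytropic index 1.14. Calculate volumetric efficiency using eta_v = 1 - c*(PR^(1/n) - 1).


PR^(1/n) = 6.0^(1/1.14) = 4.81491712
eta_v = 1 - 0.036 * (4.81491712 - 1)
eta_v = 0.8627

0.8627


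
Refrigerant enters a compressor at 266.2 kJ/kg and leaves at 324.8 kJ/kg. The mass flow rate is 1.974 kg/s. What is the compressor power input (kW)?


dh = 324.8 - 266.2 = 58.6 kJ/kg
W = m_dot * dh = 1.974 * 58.6 = 115.68 kW

115.68


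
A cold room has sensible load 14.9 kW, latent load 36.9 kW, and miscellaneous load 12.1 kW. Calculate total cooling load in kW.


Q_total = Q_s + Q_l + Q_misc
Q_total = 14.9 + 36.9 + 12.1
Q_total = 63.9 kW

63.9


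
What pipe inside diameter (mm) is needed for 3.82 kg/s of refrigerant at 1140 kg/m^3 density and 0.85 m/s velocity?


A = m_dot / (rho * v) = 3.82 / (1140 * 0.85) = 0.003942208462 m^2
d = sqrt(4*A/pi) * 1000
d = 70.8 mm

70.8


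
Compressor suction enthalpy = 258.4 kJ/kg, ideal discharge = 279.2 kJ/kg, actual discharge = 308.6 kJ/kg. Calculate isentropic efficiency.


dh_ideal = 279.2 - 258.4 = 20.8 kJ/kg
dh_actual = 308.6 - 258.4 = 50.2 kJ/kg
eta_s = dh_ideal / dh_actual = 20.8 / 50.2
eta_s = 0.4143

0.4143


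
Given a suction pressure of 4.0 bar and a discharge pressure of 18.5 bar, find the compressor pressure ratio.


PR = P_high / P_low
PR = 18.5 / 4.0
PR = 4.625

4.625


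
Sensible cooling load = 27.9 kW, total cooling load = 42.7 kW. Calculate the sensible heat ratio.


SHR = Q_sensible / Q_total
SHR = 27.9 / 42.7
SHR = 0.653

0.653


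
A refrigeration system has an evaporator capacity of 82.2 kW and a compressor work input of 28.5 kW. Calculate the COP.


COP = Q_evap / W
COP = 82.2 / 28.5
COP = 2.884

2.884


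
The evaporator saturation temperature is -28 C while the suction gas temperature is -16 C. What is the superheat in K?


Superheat = T_suction - T_evap
Superheat = -16 - (-28)
Superheat = 12 K

12


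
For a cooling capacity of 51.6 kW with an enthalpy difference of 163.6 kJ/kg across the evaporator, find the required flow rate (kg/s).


m_dot = Q / dh
m_dot = 51.6 / 163.6
m_dot = 0.3154 kg/s

0.3154


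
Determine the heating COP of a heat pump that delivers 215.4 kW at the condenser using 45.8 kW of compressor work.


COP_hp = Q_cond / W
COP_hp = 215.4 / 45.8
COP_hp = 4.703

4.703


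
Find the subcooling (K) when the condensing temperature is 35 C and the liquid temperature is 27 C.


Subcooling = T_cond - T_liquid
Subcooling = 35 - 27
Subcooling = 8 K

8


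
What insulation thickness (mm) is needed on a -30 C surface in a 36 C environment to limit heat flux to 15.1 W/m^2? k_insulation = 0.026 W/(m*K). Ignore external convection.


dT = 36 - (-30) = 66 K
thickness = k * dT / q_max * 1000
thickness = 0.026 * 66 / 15.1 * 1000
thickness = 113.6 mm

113.6


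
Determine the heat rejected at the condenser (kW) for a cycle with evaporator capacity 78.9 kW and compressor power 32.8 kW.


Q_cond = Q_evap + W
Q_cond = 78.9 + 32.8
Q_cond = 111.7 kW

111.7


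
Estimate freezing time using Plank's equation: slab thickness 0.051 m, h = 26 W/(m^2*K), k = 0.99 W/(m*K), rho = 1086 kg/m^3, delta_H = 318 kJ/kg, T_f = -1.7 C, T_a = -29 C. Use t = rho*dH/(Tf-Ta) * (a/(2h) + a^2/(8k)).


dT = -1.7 - (-29) = 27.3 K
term1 = a/(2h) = 0.051/(2*26) = 0.0009807692308
term2 = a^2/(8k) = 0.051^2/(8*0.99) = 0.0003284090909
t = rho*dH*1000/dT * (term1 + term2)
t = 1086*318*1000/27.3 * (0.0009807692308 + 0.0003284090909)
t = 16561 s

16561


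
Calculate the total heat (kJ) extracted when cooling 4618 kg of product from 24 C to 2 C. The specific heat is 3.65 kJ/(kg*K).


dT = 24 - (2) = 22 K
Q = m * cp * dT = 4618 * 3.65 * 22
Q = 370825 kJ

370825


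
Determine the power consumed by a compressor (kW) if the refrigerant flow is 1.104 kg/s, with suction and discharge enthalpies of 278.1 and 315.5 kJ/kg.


dh = 315.5 - 278.1 = 37.4 kJ/kg
W = m_dot * dh = 1.104 * 37.4 = 41.29 kW

41.29


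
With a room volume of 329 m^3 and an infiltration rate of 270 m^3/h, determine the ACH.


ACH = flow / volume
ACH = 270 / 329
ACH = 0.821

0.821


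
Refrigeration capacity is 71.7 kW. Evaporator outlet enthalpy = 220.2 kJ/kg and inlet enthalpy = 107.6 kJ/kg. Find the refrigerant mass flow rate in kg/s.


dh = 220.2 - 107.6 = 112.6 kJ/kg
m_dot = Q / dh = 71.7 / 112.6 = 0.6368 kg/s

0.6368


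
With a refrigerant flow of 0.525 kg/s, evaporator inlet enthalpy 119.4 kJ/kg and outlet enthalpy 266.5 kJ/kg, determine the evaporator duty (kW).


dh = 266.5 - 119.4 = 147.1 kJ/kg
Q_evap = m_dot * dh = 0.525 * 147.1
Q_evap = 77.23 kW

77.23


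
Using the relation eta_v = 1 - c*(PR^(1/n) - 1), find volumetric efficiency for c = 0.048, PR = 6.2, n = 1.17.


PR^(1/n) = 6.2^(1/1.17) = 4.75617531
eta_v = 1 - 0.048 * (4.75617531 - 1)
eta_v = 0.8197

0.8197


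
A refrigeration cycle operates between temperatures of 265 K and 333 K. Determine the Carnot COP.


dT = 333 - 265 = 68 K
COP_carnot = T_cold / dT = 265 / 68
COP_carnot = 3.897

3.897


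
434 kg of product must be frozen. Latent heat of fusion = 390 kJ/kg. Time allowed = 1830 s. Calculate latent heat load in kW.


Q_lat = m * h_fg / t
Q_lat = 434 * 390 / 1830
Q_lat = 92.49 kW

92.49


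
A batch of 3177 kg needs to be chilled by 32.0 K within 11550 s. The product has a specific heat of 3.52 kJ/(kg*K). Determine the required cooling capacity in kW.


Q = m * cp * dT / t
Q = 3177 * 3.52 * 32.0 / 11550
Q = 30.983 kW

30.983


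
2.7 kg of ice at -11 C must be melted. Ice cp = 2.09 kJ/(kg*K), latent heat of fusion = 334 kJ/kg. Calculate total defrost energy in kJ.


Sensible heat = cp * dT = 2.09 * 11 = 22.99 kJ/kg
Total per kg = 22.99 + 334 = 356.99 kJ/kg
Q = m * total = 2.7 * 356.99
Q = 963.9 kJ

963.9


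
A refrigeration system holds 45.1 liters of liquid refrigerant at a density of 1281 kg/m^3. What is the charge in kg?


Charge = V * rho / 1000
Charge = 45.1 * 1281 / 1000
Charge = 57.77 kg

57.77


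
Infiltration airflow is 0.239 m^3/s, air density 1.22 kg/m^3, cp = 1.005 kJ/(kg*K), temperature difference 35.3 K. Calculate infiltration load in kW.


Q = V_dot * rho * cp * dT
Q = 0.239 * 1.22 * 1.005 * 35.3
Q = 10.344 kW

10.344


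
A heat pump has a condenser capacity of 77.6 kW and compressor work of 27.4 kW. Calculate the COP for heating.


COP_hp = Q_cond / W
COP_hp = 77.6 / 27.4
COP_hp = 2.832

2.832


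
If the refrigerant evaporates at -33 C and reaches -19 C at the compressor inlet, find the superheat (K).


Superheat = T_suction - T_evap
Superheat = -19 - (-33)
Superheat = 14 K

14


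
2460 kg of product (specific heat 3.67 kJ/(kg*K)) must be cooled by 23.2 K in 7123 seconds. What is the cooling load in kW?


Q = m * cp * dT / t
Q = 2460 * 3.67 * 23.2 / 7123
Q = 29.405 kW

29.405


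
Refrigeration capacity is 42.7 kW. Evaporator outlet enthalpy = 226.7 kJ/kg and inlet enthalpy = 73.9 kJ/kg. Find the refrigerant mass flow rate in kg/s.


dh = 226.7 - 73.9 = 152.8 kJ/kg
m_dot = Q / dh = 42.7 / 152.8 = 0.2795 kg/s

0.2795


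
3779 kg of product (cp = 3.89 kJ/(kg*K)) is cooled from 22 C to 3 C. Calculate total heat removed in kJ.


dT = 22 - (3) = 19 K
Q = m * cp * dT = 3779 * 3.89 * 19
Q = 279306 kJ

279306


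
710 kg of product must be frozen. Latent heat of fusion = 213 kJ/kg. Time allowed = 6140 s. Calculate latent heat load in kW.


Q_lat = m * h_fg / t
Q_lat = 710 * 213 / 6140
Q_lat = 24.63 kW

24.63


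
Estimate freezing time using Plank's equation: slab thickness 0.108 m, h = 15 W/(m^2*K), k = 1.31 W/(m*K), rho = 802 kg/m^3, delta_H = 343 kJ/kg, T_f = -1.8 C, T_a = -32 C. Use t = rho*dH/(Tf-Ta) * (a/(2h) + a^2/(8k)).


dT = -1.8 - (-32) = 30.2 K
term1 = a/(2h) = 0.108/(2*15) = 0.0036
term2 = a^2/(8k) = 0.108^2/(8*1.31) = 0.001112977099
t = rho*dH*1000/dT * (term1 + term2)
t = 802*343*1000/30.2 * (0.0036 + 0.001112977099)
t = 42930 s

42930


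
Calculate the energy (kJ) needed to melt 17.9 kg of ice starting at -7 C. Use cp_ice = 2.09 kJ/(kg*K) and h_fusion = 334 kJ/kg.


Sensible heat = cp * dT = 2.09 * 7 = 14.63 kJ/kg
Total per kg = 14.63 + 334 = 348.63 kJ/kg
Q = m * total = 17.9 * 348.63
Q = 6240.5 kJ

6240.5


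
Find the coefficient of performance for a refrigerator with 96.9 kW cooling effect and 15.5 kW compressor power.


COP = Q_evap / W
COP = 96.9 / 15.5
COP = 6.252

6.252


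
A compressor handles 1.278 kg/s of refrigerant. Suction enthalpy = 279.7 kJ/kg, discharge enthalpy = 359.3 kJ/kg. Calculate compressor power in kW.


dh = 359.3 - 279.7 = 79.6 kJ/kg
W = m_dot * dh = 1.278 * 79.6 = 101.73 kW

101.73


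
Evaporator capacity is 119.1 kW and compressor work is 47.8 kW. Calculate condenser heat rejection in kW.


Q_cond = Q_evap + W
Q_cond = 119.1 + 47.8
Q_cond = 166.9 kW

166.9


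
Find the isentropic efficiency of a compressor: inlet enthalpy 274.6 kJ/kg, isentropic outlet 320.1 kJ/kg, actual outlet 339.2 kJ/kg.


dh_ideal = 320.1 - 274.6 = 45.5 kJ/kg
dh_actual = 339.2 - 274.6 = 64.6 kJ/kg
eta_s = dh_ideal / dh_actual = 45.5 / 64.6
eta_s = 0.7043

0.7043


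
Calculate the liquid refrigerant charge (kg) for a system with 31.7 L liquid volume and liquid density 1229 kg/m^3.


Charge = V * rho / 1000
Charge = 31.7 * 1229 / 1000
Charge = 38.96 kg

38.96


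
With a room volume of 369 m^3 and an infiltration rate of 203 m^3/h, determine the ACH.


ACH = flow / volume
ACH = 203 / 369
ACH = 0.55

0.55


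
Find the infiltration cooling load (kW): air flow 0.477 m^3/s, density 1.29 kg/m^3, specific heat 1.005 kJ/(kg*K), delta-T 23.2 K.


Q = V_dot * rho * cp * dT
Q = 0.477 * 1.29 * 1.005 * 23.2
Q = 14.347 kW

14.347


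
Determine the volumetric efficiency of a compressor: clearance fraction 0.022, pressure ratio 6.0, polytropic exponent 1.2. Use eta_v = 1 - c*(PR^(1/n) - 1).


PR^(1/n) = 6.0^(1/1.2) = 4.45101825
eta_v = 1 - 0.022 * (4.45101825 - 1)
eta_v = 0.9241

0.9241


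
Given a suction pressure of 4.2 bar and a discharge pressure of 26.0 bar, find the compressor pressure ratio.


PR = P_high / P_low
PR = 26.0 / 4.2
PR = 6.19

6.19


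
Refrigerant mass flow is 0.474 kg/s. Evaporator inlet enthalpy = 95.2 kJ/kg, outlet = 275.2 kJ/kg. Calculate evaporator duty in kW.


dh = 275.2 - 95.2 = 180.0 kJ/kg
Q_evap = m_dot * dh = 0.474 * 180.0
Q_evap = 85.32 kW

85.32


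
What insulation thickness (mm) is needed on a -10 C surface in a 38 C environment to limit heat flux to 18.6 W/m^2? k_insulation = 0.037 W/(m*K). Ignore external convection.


dT = 38 - (-10) = 48 K
thickness = k * dT / q_max * 1000
thickness = 0.037 * 48 / 18.6 * 1000
thickness = 95.5 mm

95.5


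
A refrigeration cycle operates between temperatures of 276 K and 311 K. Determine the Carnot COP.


dT = 311 - 276 = 35 K
COP_carnot = T_cold / dT = 276 / 35
COP_carnot = 7.886

7.886


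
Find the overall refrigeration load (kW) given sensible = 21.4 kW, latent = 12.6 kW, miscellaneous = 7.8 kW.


Q_total = Q_s + Q_l + Q_misc
Q_total = 21.4 + 12.6 + 7.8
Q_total = 41.8 kW

41.8


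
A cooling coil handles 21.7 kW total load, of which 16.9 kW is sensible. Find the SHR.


SHR = Q_sensible / Q_total
SHR = 16.9 / 21.7
SHR = 0.779

0.779


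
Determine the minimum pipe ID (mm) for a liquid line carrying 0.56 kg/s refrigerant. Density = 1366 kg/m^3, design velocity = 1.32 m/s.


A = m_dot / (rho * v) = 0.56 / (1366 * 1.32) = 0.000310572785 m^2
d = sqrt(4*A/pi) * 1000
d = 19.9 mm

19.9


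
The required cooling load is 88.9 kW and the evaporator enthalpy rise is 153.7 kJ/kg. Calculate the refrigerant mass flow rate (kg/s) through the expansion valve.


m_dot = Q / dh
m_dot = 88.9 / 153.7
m_dot = 0.5784 kg/s

0.5784


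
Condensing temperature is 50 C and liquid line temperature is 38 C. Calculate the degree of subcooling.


Subcooling = T_cond - T_liquid
Subcooling = 50 - 38
Subcooling = 12 K

12


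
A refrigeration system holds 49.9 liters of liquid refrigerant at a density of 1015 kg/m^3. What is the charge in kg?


Charge = V * rho / 1000
Charge = 49.9 * 1015 / 1000
Charge = 50.65 kg

50.65


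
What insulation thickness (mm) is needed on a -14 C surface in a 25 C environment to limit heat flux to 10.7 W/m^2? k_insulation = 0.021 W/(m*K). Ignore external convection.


dT = 25 - (-14) = 39 K
thickness = k * dT / q_max * 1000
thickness = 0.021 * 39 / 10.7 * 1000
thickness = 76.5 mm

76.5


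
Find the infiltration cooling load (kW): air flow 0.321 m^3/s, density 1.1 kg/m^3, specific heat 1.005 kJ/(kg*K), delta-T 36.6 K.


Q = V_dot * rho * cp * dT
Q = 0.321 * 1.1 * 1.005 * 36.6
Q = 12.988 kW

12.988


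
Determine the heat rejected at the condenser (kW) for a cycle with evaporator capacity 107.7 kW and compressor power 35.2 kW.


Q_cond = Q_evap + W
Q_cond = 107.7 + 35.2
Q_cond = 142.9 kW

142.9


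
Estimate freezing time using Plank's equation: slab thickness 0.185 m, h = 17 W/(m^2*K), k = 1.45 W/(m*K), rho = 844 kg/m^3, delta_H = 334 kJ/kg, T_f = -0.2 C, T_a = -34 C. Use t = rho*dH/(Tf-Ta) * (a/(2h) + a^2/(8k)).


dT = -0.2 - (-34) = 33.8 K
term1 = a/(2h) = 0.185/(2*17) = 0.005441176471
term2 = a^2/(8k) = 0.185^2/(8*1.45) = 0.002950431034
t = rho*dH*1000/dT * (term1 + term2)
t = 844*334*1000/33.8 * (0.005441176471 + 0.002950431034)
t = 69987 s

69987


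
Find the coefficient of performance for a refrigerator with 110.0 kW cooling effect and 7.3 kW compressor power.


COP = Q_evap / W
COP = 110.0 / 7.3
COP = 15.068

15.068


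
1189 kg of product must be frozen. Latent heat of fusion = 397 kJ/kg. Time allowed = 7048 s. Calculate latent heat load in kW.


Q_lat = m * h_fg / t
Q_lat = 1189 * 397 / 7048
Q_lat = 66.97 kW

66.97


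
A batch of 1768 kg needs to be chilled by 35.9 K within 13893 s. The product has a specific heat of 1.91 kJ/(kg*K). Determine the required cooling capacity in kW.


Q = m * cp * dT / t
Q = 1768 * 1.91 * 35.9 / 13893
Q = 8.726 kW

8.726


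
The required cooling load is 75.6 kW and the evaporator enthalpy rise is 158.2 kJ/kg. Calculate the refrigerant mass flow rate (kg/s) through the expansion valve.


m_dot = Q / dh
m_dot = 75.6 / 158.2
m_dot = 0.4779 kg/s

0.4779


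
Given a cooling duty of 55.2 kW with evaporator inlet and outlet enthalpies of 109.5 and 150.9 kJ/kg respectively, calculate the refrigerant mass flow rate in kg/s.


dh = 150.9 - 109.5 = 41.4 kJ/kg
m_dot = Q / dh = 55.2 / 41.4 = 1.3333 kg/s

1.3333


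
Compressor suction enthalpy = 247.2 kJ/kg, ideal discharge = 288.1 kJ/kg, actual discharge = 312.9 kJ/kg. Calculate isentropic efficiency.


dh_ideal = 288.1 - 247.2 = 40.9 kJ/kg
dh_actual = 312.9 - 247.2 = 65.7 kJ/kg
eta_s = dh_ideal / dh_actual = 40.9 / 65.7
eta_s = 0.6225

0.6225


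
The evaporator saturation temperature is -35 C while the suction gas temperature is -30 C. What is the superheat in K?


Superheat = T_suction - T_evap
Superheat = -30 - (-35)
Superheat = 5 K

5


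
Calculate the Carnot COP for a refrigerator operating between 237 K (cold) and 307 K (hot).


dT = 307 - 237 = 70 K
COP_carnot = T_cold / dT = 237 / 70
COP_carnot = 3.386

3.386


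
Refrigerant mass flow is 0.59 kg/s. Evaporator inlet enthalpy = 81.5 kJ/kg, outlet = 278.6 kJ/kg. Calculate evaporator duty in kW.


dh = 278.6 - 81.5 = 197.1 kJ/kg
Q_evap = m_dot * dh = 0.59 * 197.1
Q_evap = 116.29 kW

116.29


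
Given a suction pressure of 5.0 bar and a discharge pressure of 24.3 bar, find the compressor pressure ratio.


PR = P_high / P_low
PR = 24.3 / 5.0
PR = 4.86

4.86


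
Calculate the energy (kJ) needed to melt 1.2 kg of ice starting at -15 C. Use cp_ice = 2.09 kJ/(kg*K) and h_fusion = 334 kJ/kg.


Sensible heat = cp * dT = 2.09 * 15 = 31.35 kJ/kg
Total per kg = 31.35 + 334 = 365.35 kJ/kg
Q = m * total = 1.2 * 365.35
Q = 438.4 kJ

438.4
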